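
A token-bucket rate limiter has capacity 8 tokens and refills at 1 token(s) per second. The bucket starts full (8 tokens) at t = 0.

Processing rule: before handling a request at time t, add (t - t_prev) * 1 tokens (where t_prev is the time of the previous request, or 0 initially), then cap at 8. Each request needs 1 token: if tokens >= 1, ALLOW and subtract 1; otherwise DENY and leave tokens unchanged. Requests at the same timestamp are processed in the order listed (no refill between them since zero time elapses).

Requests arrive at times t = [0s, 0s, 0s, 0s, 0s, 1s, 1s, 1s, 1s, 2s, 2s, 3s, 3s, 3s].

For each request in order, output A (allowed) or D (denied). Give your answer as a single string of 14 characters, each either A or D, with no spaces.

Simulating step by step:
  req#1 t=0s: ALLOW
  req#2 t=0s: ALLOW
  req#3 t=0s: ALLOW
  req#4 t=0s: ALLOW
  req#5 t=0s: ALLOW
  req#6 t=1s: ALLOW
  req#7 t=1s: ALLOW
  req#8 t=1s: ALLOW
  req#9 t=1s: ALLOW
  req#10 t=2s: ALLOW
  req#11 t=2s: DENY
  req#12 t=3s: ALLOW
  req#13 t=3s: DENY
  req#14 t=3s: DENY

Answer: AAAAAAAAAADADD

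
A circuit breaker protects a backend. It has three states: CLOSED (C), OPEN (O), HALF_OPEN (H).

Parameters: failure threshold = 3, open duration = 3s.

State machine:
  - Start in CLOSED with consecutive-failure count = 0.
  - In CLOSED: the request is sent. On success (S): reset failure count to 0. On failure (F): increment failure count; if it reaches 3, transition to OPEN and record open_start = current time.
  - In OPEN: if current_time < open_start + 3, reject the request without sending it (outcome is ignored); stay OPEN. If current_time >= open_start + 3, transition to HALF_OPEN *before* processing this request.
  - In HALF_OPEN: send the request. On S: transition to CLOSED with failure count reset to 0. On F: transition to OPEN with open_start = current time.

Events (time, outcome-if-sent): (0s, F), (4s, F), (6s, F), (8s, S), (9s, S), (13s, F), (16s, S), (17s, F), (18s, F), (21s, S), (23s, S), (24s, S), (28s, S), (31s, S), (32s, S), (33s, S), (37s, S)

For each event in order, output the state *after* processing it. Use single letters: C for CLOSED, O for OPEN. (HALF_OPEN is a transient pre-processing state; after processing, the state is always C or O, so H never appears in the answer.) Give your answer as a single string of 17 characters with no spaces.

State after each event:
  event#1 t=0s outcome=F: state=CLOSED
  event#2 t=4s outcome=F: state=CLOSED
  event#3 t=6s outcome=F: state=OPEN
  event#4 t=8s outcome=S: state=OPEN
  event#5 t=9s outcome=S: state=CLOSED
  event#6 t=13s outcome=F: state=CLOSED
  event#7 t=16s outcome=S: state=CLOSED
  event#8 t=17s outcome=F: state=CLOSED
  event#9 t=18s outcome=F: state=CLOSED
  event#10 t=21s outcome=S: state=CLOSED
  event#11 t=23s outcome=S: state=CLOSED
  event#12 t=24s outcome=S: state=CLOSED
  event#13 t=28s outcome=S: state=CLOSED
  event#14 t=31s outcome=S: state=CLOSED
  event#15 t=32s outcome=S: state=CLOSED
  event#16 t=33s outcome=S: state=CLOSED
  event#17 t=37s outcome=S: state=CLOSED

Answer: CCOOCCCCCCCCCCCCC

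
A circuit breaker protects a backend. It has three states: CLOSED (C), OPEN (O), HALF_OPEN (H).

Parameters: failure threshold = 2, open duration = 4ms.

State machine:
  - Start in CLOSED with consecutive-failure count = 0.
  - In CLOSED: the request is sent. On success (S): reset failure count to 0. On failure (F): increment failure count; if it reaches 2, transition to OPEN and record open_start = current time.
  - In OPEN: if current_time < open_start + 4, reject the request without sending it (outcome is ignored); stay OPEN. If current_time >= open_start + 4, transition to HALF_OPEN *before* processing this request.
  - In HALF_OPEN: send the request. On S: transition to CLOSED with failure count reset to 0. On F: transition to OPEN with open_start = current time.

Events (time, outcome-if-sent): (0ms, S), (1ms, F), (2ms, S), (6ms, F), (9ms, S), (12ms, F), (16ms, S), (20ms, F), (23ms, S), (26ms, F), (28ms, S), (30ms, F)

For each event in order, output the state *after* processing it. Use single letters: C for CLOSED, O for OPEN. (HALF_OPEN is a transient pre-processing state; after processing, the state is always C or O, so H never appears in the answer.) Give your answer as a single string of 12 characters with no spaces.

Answer: CCCCCCCCCCCC

Derivation:
State after each event:
  event#1 t=0ms outcome=S: state=CLOSED
  event#2 t=1ms outcome=F: state=CLOSED
  event#3 t=2ms outcome=S: state=CLOSED
  event#4 t=6ms outcome=F: state=CLOSED
  event#5 t=9ms outcome=S: state=CLOSED
  event#6 t=12ms outcome=F: state=CLOSED
  event#7 t=16ms outcome=S: state=CLOSED
  event#8 t=20ms outcome=F: state=CLOSED
  event#9 t=23ms outcome=S: state=CLOSED
  event#10 t=26ms outcome=F: state=CLOSED
  event#11 t=28ms outcome=S: state=CLOSED
  event#12 t=30ms outcome=F: state=CLOSED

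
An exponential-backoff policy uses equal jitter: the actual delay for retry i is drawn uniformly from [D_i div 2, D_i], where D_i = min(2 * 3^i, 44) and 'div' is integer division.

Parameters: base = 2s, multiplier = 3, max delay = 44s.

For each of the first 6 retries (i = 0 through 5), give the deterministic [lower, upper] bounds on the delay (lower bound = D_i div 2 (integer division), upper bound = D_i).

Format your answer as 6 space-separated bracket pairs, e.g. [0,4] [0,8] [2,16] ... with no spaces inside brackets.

Answer: [1,2] [3,6] [9,18] [22,44] [22,44] [22,44]

Derivation:
Computing bounds per retry:
  i=0: D_i=min(2*3^0,44)=2, bounds=[1,2]
  i=1: D_i=min(2*3^1,44)=6, bounds=[3,6]
  i=2: D_i=min(2*3^2,44)=18, bounds=[9,18]
  i=3: D_i=min(2*3^3,44)=44, bounds=[22,44]
  i=4: D_i=min(2*3^4,44)=44, bounds=[22,44]
  i=5: D_i=min(2*3^5,44)=44, bounds=[22,44]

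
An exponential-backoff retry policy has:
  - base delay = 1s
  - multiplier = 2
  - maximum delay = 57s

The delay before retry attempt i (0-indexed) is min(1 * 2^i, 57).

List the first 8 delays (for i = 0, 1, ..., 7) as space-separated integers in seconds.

Computing each delay:
  i=0: min(1*2^0, 57) = 1
  i=1: min(1*2^1, 57) = 2
  i=2: min(1*2^2, 57) = 4
  i=3: min(1*2^3, 57) = 8
  i=4: min(1*2^4, 57) = 16
  i=5: min(1*2^5, 57) = 32
  i=6: min(1*2^6, 57) = 57
  i=7: min(1*2^7, 57) = 57

Answer: 1 2 4 8 16 32 57 57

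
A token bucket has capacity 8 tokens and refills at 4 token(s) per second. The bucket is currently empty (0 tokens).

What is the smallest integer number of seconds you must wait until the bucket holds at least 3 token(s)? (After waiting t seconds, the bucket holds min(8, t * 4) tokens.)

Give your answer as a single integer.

Answer: 1

Derivation:
Need t * 4 >= 3, so t >= 3/4.
Smallest integer t = ceil(3/4) = 1.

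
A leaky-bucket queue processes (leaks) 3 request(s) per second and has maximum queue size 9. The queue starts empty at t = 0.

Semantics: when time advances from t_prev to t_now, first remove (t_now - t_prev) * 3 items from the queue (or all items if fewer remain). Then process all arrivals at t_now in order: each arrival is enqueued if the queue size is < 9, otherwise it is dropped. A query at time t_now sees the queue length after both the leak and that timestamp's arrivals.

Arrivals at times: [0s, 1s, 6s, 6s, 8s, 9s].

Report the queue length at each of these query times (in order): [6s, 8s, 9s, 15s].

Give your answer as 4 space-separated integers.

Answer: 2 1 1 0

Derivation:
Queue lengths at query times:
  query t=6s: backlog = 2
  query t=8s: backlog = 1
  query t=9s: backlog = 1
  query t=15s: backlog = 0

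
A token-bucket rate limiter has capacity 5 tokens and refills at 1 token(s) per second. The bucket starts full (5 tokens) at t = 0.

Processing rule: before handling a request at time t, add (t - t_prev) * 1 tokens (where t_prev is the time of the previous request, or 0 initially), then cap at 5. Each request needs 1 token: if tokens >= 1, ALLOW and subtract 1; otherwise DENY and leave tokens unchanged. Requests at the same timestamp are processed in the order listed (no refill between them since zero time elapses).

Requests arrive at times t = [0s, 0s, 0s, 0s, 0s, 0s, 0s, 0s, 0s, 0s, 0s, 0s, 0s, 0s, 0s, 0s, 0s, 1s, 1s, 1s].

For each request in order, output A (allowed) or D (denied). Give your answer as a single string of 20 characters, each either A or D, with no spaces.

Answer: AAAAADDDDDDDDDDDDADD

Derivation:
Simulating step by step:
  req#1 t=0s: ALLOW
  req#2 t=0s: ALLOW
  req#3 t=0s: ALLOW
  req#4 t=0s: ALLOW
  req#5 t=0s: ALLOW
  req#6 t=0s: DENY
  req#7 t=0s: DENY
  req#8 t=0s: DENY
  req#9 t=0s: DENY
  req#10 t=0s: DENY
  req#11 t=0s: DENY
  req#12 t=0s: DENY
  req#13 t=0s: DENY
  req#14 t=0s: DENY
  req#15 t=0s: DENY
  req#16 t=0s: DENY
  req#17 t=0s: DENY
  req#18 t=1s: ALLOW
  req#19 t=1s: DENY
  req#20 t=1s: DENY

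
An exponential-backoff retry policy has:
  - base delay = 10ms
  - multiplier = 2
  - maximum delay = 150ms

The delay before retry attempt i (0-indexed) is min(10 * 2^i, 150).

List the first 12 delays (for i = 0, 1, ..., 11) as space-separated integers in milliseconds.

Computing each delay:
  i=0: min(10*2^0, 150) = 10
  i=1: min(10*2^1, 150) = 20
  i=2: min(10*2^2, 150) = 40
  i=3: min(10*2^3, 150) = 80
  i=4: min(10*2^4, 150) = 150
  i=5: min(10*2^5, 150) = 150
  i=6: min(10*2^6, 150) = 150
  i=7: min(10*2^7, 150) = 150
  i=8: min(10*2^8, 150) = 150
  i=9: min(10*2^9, 150) = 150
  i=10: min(10*2^10, 150) = 150
  i=11: min(10*2^11, 150) = 150

Answer: 10 20 40 80 150 150 150 150 150 150 150 150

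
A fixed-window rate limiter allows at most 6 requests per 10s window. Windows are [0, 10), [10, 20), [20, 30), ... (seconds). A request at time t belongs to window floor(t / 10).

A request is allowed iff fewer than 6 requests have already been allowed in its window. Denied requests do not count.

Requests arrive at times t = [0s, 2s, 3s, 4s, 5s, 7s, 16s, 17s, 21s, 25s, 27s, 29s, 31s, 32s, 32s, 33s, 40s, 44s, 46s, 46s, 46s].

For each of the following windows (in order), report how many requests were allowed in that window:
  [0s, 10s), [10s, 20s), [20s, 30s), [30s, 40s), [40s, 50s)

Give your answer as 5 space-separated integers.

Answer: 6 2 4 4 5

Derivation:
Processing requests:
  req#1 t=0s (window 0): ALLOW
  req#2 t=2s (window 0): ALLOW
  req#3 t=3s (window 0): ALLOW
  req#4 t=4s (window 0): ALLOW
  req#5 t=5s (window 0): ALLOW
  req#6 t=7s (window 0): ALLOW
  req#7 t=16s (window 1): ALLOW
  req#8 t=17s (window 1): ALLOW
  req#9 t=21s (window 2): ALLOW
  req#10 t=25s (window 2): ALLOW
  req#11 t=27s (window 2): ALLOW
  req#12 t=29s (window 2): ALLOW
  req#13 t=31s (window 3): ALLOW
  req#14 t=32s (window 3): ALLOW
  req#15 t=32s (window 3): ALLOW
  req#16 t=33s (window 3): ALLOW
  req#17 t=40s (window 4): ALLOW
  req#18 t=44s (window 4): ALLOW
  req#19 t=46s (window 4): ALLOW
  req#20 t=46s (window 4): ALLOW
  req#21 t=46s (window 4): ALLOW

Allowed counts by window: 6 2 4 4 5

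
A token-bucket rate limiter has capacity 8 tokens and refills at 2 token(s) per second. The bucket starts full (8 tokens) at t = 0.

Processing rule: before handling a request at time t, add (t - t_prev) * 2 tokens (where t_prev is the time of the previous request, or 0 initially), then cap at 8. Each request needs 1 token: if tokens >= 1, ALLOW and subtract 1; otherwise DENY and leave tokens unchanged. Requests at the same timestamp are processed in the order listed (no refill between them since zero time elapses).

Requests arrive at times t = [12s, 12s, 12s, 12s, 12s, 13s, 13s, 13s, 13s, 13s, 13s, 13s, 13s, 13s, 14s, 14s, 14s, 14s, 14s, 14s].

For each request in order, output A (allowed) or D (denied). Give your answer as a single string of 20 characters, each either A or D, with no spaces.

Answer: AAAAAAAAAADDDDAADDDD

Derivation:
Simulating step by step:
  req#1 t=12s: ALLOW
  req#2 t=12s: ALLOW
  req#3 t=12s: ALLOW
  req#4 t=12s: ALLOW
  req#5 t=12s: ALLOW
  req#6 t=13s: ALLOW
  req#7 t=13s: ALLOW
  req#8 t=13s: ALLOW
  req#9 t=13s: ALLOW
  req#10 t=13s: ALLOW
  req#11 t=13s: DENY
  req#12 t=13s: DENY
  req#13 t=13s: DENY
  req#14 t=13s: DENY
  req#15 t=14s: ALLOW
  req#16 t=14s: ALLOW
  req#17 t=14s: DENY
  req#18 t=14s: DENY
  req#19 t=14s: DENY
  req#20 t=14s: DENY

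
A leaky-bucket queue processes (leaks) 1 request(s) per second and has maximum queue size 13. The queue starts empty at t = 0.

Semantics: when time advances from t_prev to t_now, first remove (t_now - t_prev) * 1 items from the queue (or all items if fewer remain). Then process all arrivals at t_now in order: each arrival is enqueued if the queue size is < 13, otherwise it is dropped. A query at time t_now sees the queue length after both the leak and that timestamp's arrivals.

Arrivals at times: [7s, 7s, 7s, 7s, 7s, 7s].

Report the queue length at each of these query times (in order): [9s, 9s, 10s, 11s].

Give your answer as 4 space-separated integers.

Answer: 4 4 3 2

Derivation:
Queue lengths at query times:
  query t=9s: backlog = 4
  query t=9s: backlog = 4
  query t=10s: backlog = 3
  query t=11s: backlog = 2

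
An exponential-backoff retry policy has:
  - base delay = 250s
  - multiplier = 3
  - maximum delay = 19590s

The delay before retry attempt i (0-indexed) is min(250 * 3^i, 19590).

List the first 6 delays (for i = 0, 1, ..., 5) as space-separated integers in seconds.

Answer: 250 750 2250 6750 19590 19590

Derivation:
Computing each delay:
  i=0: min(250*3^0, 19590) = 250
  i=1: min(250*3^1, 19590) = 750
  i=2: min(250*3^2, 19590) = 2250
  i=3: min(250*3^3, 19590) = 6750
  i=4: min(250*3^4, 19590) = 19590
  i=5: min(250*3^5, 19590) = 19590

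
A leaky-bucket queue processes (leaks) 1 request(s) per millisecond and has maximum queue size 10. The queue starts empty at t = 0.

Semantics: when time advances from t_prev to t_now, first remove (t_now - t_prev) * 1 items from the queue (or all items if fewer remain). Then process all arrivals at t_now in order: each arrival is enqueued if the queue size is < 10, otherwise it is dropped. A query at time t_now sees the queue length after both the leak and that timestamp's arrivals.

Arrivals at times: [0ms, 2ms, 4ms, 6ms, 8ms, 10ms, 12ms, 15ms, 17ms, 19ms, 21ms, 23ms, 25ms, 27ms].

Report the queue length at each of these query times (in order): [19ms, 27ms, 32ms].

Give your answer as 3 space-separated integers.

Answer: 1 1 0

Derivation:
Queue lengths at query times:
  query t=19ms: backlog = 1
  query t=27ms: backlog = 1
  query t=32ms: backlog = 0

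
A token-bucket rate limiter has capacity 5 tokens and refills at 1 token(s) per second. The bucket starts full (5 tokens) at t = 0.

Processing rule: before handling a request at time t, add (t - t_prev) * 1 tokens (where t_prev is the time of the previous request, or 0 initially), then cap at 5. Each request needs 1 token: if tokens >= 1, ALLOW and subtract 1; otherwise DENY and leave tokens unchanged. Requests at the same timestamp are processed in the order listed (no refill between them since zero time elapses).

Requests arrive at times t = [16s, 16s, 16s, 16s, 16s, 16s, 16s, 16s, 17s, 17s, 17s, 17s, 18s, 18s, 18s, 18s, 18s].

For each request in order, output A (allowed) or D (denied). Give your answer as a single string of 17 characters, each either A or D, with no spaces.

Answer: AAAAADDDADDDADDDD

Derivation:
Simulating step by step:
  req#1 t=16s: ALLOW
  req#2 t=16s: ALLOW
  req#3 t=16s: ALLOW
  req#4 t=16s: ALLOW
  req#5 t=16s: ALLOW
  req#6 t=16s: DENY
  req#7 t=16s: DENY
  req#8 t=16s: DENY
  req#9 t=17s: ALLOW
  req#10 t=17s: DENY
  req#11 t=17s: DENY
  req#12 t=17s: DENY
  req#13 t=18s: ALLOW
  req#14 t=18s: DENY
  req#15 t=18s: DENY
  req#16 t=18s: DENY
  req#17 t=18s: DENY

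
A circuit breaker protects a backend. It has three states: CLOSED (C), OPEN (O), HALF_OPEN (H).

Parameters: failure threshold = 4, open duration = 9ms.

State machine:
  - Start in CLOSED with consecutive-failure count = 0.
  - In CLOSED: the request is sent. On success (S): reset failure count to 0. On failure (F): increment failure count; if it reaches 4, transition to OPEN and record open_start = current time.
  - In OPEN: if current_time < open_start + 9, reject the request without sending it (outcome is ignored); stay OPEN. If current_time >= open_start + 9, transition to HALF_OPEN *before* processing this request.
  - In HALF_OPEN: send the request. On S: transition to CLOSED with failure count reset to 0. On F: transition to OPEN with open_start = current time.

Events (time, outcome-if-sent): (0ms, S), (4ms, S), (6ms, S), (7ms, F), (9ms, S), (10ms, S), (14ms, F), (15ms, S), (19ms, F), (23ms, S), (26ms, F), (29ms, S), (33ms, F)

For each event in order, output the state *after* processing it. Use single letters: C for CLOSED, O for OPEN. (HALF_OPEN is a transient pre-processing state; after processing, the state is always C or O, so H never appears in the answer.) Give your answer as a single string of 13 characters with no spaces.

Answer: CCCCCCCCCCCCC

Derivation:
State after each event:
  event#1 t=0ms outcome=S: state=CLOSED
  event#2 t=4ms outcome=S: state=CLOSED
  event#3 t=6ms outcome=S: state=CLOSED
  event#4 t=7ms outcome=F: state=CLOSED
  event#5 t=9ms outcome=S: state=CLOSED
  event#6 t=10ms outcome=S: state=CLOSED
  event#7 t=14ms outcome=F: state=CLOSED
  event#8 t=15ms outcome=S: state=CLOSED
  event#9 t=19ms outcome=F: state=CLOSED
  event#10 t=23ms outcome=S: state=CLOSED
  event#11 t=26ms outcome=F: state=CLOSED
  event#12 t=29ms outcome=S: state=CLOSED
  event#13 t=33ms outcome=F: state=CLOSED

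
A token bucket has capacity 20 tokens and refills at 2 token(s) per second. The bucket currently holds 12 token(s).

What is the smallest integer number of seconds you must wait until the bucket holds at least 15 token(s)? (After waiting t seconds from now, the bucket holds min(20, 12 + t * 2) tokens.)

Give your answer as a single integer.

Answer: 2

Derivation:
Need 12 + t * 2 >= 15, so t >= 3/2.
Smallest integer t = ceil(3/2) = 2.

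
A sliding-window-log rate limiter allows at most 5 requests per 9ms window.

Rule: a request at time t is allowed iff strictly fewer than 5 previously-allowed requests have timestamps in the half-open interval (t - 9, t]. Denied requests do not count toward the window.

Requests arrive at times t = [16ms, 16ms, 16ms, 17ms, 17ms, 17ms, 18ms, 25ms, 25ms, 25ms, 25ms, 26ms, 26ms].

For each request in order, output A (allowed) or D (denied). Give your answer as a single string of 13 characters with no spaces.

Tracking allowed requests in the window:
  req#1 t=16ms: ALLOW
  req#2 t=16ms: ALLOW
  req#3 t=16ms: ALLOW
  req#4 t=17ms: ALLOW
  req#5 t=17ms: ALLOW
  req#6 t=17ms: DENY
  req#7 t=18ms: DENY
  req#8 t=25ms: ALLOW
  req#9 t=25ms: ALLOW
  req#10 t=25ms: ALLOW
  req#11 t=25ms: DENY
  req#12 t=26ms: ALLOW
  req#13 t=26ms: ALLOW

Answer: AAAAADDAAADAA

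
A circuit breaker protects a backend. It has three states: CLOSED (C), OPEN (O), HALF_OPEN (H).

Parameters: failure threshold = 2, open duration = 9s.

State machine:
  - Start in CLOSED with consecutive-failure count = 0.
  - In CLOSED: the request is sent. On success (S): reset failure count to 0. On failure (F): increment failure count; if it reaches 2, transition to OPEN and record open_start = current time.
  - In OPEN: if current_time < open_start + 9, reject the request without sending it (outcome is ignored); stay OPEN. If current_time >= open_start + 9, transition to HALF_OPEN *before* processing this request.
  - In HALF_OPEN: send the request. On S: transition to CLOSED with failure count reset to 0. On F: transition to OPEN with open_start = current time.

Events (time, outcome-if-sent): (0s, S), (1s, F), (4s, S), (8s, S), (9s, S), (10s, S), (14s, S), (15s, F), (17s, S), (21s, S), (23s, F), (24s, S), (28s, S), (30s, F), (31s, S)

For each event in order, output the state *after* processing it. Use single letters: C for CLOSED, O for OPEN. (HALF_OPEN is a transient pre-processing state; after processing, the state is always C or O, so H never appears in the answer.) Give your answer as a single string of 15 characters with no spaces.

State after each event:
  event#1 t=0s outcome=S: state=CLOSED
  event#2 t=1s outcome=F: state=CLOSED
  event#3 t=4s outcome=S: state=CLOSED
  event#4 t=8s outcome=S: state=CLOSED
  event#5 t=9s outcome=S: state=CLOSED
  event#6 t=10s outcome=S: state=CLOSED
  event#7 t=14s outcome=S: state=CLOSED
  event#8 t=15s outcome=F: state=CLOSED
  event#9 t=17s outcome=S: state=CLOSED
  event#10 t=21s outcome=S: state=CLOSED
  event#11 t=23s outcome=F: state=CLOSED
  event#12 t=24s outcome=S: state=CLOSED
  event#13 t=28s outcome=S: state=CLOSED
  event#14 t=30s outcome=F: state=CLOSED
  event#15 t=31s outcome=S: state=CLOSED

Answer: CCCCCCCCCCCCCCC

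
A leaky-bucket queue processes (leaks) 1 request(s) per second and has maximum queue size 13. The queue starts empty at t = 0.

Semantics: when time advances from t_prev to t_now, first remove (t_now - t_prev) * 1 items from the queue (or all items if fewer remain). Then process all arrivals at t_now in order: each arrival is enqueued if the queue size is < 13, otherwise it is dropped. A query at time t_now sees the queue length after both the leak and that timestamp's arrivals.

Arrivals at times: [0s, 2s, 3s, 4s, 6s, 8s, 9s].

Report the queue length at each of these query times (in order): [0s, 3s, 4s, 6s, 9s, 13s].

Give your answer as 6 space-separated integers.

Queue lengths at query times:
  query t=0s: backlog = 1
  query t=3s: backlog = 1
  query t=4s: backlog = 1
  query t=6s: backlog = 1
  query t=9s: backlog = 1
  query t=13s: backlog = 0

Answer: 1 1 1 1 1 0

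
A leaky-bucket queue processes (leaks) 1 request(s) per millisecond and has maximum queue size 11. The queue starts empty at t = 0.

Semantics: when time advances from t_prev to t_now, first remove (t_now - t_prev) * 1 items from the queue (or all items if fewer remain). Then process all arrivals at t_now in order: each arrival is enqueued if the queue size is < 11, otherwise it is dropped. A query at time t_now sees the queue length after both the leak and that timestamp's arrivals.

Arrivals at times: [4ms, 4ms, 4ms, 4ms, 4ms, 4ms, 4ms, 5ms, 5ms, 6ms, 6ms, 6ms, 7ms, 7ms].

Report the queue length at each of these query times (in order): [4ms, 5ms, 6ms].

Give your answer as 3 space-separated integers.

Queue lengths at query times:
  query t=4ms: backlog = 7
  query t=5ms: backlog = 8
  query t=6ms: backlog = 10

Answer: 7 8 10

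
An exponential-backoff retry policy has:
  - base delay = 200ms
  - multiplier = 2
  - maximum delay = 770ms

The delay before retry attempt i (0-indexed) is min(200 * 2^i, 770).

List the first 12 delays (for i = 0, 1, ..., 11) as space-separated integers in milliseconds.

Computing each delay:
  i=0: min(200*2^0, 770) = 200
  i=1: min(200*2^1, 770) = 400
  i=2: min(200*2^2, 770) = 770
  i=3: min(200*2^3, 770) = 770
  i=4: min(200*2^4, 770) = 770
  i=5: min(200*2^5, 770) = 770
  i=6: min(200*2^6, 770) = 770
  i=7: min(200*2^7, 770) = 770
  i=8: min(200*2^8, 770) = 770
  i=9: min(200*2^9, 770) = 770
  i=10: min(200*2^10, 770) = 770
  i=11: min(200*2^11, 770) = 770

Answer: 200 400 770 770 770 770 770 770 770 770 770 770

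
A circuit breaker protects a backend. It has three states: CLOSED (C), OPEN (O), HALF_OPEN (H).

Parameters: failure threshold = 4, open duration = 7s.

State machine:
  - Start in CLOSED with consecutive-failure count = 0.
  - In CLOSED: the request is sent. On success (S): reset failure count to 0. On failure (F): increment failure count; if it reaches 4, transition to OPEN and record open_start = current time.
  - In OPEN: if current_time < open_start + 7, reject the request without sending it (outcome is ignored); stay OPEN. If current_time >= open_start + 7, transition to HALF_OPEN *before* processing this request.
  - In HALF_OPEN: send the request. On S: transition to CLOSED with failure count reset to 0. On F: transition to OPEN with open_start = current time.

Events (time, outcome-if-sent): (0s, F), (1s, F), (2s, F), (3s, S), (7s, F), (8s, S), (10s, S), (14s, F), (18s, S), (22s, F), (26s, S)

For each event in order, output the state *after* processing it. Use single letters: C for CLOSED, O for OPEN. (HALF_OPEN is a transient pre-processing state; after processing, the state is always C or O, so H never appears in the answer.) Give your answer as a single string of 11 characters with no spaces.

State after each event:
  event#1 t=0s outcome=F: state=CLOSED
  event#2 t=1s outcome=F: state=CLOSED
  event#3 t=2s outcome=F: state=CLOSED
  event#4 t=3s outcome=S: state=CLOSED
  event#5 t=7s outcome=F: state=CLOSED
  event#6 t=8s outcome=S: state=CLOSED
  event#7 t=10s outcome=S: state=CLOSED
  event#8 t=14s outcome=F: state=CLOSED
  event#9 t=18s outcome=S: state=CLOSED
  event#10 t=22s outcome=F: state=CLOSED
  event#11 t=26s outcome=S: state=CLOSED

Answer: CCCCCCCCCCC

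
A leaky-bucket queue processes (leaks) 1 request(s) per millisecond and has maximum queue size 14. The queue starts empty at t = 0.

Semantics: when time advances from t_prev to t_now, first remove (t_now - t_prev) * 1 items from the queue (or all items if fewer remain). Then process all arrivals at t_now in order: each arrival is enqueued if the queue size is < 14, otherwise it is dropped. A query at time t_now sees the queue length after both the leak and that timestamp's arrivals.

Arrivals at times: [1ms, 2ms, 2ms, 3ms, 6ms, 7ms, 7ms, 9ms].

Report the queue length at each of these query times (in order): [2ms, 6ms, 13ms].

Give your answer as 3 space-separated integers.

Queue lengths at query times:
  query t=2ms: backlog = 2
  query t=6ms: backlog = 1
  query t=13ms: backlog = 0

Answer: 2 1 0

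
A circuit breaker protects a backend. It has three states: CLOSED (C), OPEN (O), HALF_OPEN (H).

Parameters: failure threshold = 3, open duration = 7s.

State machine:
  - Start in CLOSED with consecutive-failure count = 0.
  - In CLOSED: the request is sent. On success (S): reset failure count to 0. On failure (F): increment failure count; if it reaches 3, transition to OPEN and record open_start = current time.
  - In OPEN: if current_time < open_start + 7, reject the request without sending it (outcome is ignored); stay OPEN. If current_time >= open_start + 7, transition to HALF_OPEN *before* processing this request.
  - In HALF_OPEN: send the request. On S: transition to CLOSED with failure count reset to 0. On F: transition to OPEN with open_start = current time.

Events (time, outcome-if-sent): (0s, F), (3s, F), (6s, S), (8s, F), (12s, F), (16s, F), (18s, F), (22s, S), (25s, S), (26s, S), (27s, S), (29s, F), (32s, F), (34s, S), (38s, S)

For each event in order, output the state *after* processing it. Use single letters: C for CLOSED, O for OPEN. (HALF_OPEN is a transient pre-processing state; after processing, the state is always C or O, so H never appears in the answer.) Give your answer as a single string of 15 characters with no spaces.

State after each event:
  event#1 t=0s outcome=F: state=CLOSED
  event#2 t=3s outcome=F: state=CLOSED
  event#3 t=6s outcome=S: state=CLOSED
  event#4 t=8s outcome=F: state=CLOSED
  event#5 t=12s outcome=F: state=CLOSED
  event#6 t=16s outcome=F: state=OPEN
  event#7 t=18s outcome=F: state=OPEN
  event#8 t=22s outcome=S: state=OPEN
  event#9 t=25s outcome=S: state=CLOSED
  event#10 t=26s outcome=S: state=CLOSED
  event#11 t=27s outcome=S: state=CLOSED
  event#12 t=29s outcome=F: state=CLOSED
  event#13 t=32s outcome=F: state=CLOSED
  event#14 t=34s outcome=S: state=CLOSED
  event#15 t=38s outcome=S: state=CLOSED

Answer: CCCCCOOOCCCCCCC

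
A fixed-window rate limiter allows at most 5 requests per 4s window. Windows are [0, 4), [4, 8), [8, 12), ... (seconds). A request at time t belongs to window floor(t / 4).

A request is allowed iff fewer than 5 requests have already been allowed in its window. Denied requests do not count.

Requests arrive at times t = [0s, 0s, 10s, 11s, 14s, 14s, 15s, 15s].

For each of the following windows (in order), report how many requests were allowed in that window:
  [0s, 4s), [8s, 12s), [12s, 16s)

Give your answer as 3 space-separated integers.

Processing requests:
  req#1 t=0s (window 0): ALLOW
  req#2 t=0s (window 0): ALLOW
  req#3 t=10s (window 2): ALLOW
  req#4 t=11s (window 2): ALLOW
  req#5 t=14s (window 3): ALLOW
  req#6 t=14s (window 3): ALLOW
  req#7 t=15s (window 3): ALLOW
  req#8 t=15s (window 3): ALLOW

Allowed counts by window: 2 2 4

Answer: 2 2 4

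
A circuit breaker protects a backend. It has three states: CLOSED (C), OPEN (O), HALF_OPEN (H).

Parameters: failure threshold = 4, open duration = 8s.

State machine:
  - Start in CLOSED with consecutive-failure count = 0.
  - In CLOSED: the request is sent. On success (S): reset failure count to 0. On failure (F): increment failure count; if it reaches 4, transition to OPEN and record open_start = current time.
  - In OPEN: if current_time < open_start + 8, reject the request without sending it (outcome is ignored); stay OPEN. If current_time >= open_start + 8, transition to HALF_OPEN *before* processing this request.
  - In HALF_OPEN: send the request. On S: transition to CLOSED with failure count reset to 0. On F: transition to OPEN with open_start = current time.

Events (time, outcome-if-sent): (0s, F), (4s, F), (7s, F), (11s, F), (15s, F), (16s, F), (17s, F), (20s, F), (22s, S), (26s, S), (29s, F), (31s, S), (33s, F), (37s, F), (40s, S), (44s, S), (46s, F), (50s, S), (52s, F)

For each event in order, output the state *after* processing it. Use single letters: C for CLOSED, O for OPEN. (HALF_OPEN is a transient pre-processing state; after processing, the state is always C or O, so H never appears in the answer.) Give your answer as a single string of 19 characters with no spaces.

State after each event:
  event#1 t=0s outcome=F: state=CLOSED
  event#2 t=4s outcome=F: state=CLOSED
  event#3 t=7s outcome=F: state=CLOSED
  event#4 t=11s outcome=F: state=OPEN
  event#5 t=15s outcome=F: state=OPEN
  event#6 t=16s outcome=F: state=OPEN
  event#7 t=17s outcome=F: state=OPEN
  event#8 t=20s outcome=F: state=OPEN
  event#9 t=22s outcome=S: state=OPEN
  event#10 t=26s outcome=S: state=OPEN
  event#11 t=29s outcome=F: state=OPEN
  event#12 t=31s outcome=S: state=OPEN
  event#13 t=33s outcome=F: state=OPEN
  event#14 t=37s outcome=F: state=OPEN
  event#15 t=40s outcome=S: state=OPEN
  event#16 t=44s outcome=S: state=OPEN
  event#17 t=46s outcome=F: state=OPEN
  event#18 t=50s outcome=S: state=OPEN
  event#19 t=52s outcome=F: state=OPEN

Answer: CCCOOOOOOOOOOOOOOOO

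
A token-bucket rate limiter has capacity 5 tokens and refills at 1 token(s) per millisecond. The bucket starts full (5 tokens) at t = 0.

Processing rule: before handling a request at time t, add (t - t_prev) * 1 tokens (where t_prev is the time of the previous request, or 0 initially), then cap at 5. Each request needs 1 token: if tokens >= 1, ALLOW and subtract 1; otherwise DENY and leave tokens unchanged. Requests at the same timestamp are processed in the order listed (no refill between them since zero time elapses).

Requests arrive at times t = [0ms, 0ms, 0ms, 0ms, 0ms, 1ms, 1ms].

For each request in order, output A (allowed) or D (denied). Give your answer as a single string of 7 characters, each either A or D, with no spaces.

Answer: AAAAAAD

Derivation:
Simulating step by step:
  req#1 t=0ms: ALLOW
  req#2 t=0ms: ALLOW
  req#3 t=0ms: ALLOW
  req#4 t=0ms: ALLOW
  req#5 t=0ms: ALLOW
  req#6 t=1ms: ALLOW
  req#7 t=1ms: DENY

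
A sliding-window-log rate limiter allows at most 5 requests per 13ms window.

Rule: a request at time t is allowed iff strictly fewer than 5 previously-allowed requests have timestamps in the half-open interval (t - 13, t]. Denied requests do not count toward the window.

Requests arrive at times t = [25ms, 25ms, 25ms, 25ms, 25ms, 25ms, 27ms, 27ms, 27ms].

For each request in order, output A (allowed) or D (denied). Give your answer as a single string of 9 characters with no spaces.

Answer: AAAAADDDD

Derivation:
Tracking allowed requests in the window:
  req#1 t=25ms: ALLOW
  req#2 t=25ms: ALLOW
  req#3 t=25ms: ALLOW
  req#4 t=25ms: ALLOW
  req#5 t=25ms: ALLOW
  req#6 t=25ms: DENY
  req#7 t=27ms: DENY
  req#8 t=27ms: DENY
  req#9 t=27ms: DENY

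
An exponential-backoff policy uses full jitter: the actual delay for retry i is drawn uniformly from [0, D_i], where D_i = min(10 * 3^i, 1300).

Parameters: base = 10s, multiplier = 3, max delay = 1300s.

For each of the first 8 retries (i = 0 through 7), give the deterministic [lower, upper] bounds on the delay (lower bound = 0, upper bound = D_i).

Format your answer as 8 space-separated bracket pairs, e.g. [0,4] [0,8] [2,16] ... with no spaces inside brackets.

Answer: [0,10] [0,30] [0,90] [0,270] [0,810] [0,1300] [0,1300] [0,1300]

Derivation:
Computing bounds per retry:
  i=0: D_i=min(10*3^0,1300)=10, bounds=[0,10]
  i=1: D_i=min(10*3^1,1300)=30, bounds=[0,30]
  i=2: D_i=min(10*3^2,1300)=90, bounds=[0,90]
  i=3: D_i=min(10*3^3,1300)=270, bounds=[0,270]
  i=4: D_i=min(10*3^4,1300)=810, bounds=[0,810]
  i=5: D_i=min(10*3^5,1300)=1300, bounds=[0,1300]
  i=6: D_i=min(10*3^6,1300)=1300, bounds=[0,1300]
  i=7: D_i=min(10*3^7,1300)=1300, bounds=[0,1300]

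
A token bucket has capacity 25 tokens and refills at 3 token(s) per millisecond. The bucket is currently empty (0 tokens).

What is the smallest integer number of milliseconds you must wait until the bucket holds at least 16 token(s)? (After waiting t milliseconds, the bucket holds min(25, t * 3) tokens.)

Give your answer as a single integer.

Answer: 6

Derivation:
Need t * 3 >= 16, so t >= 16/3.
Smallest integer t = ceil(16/3) = 6.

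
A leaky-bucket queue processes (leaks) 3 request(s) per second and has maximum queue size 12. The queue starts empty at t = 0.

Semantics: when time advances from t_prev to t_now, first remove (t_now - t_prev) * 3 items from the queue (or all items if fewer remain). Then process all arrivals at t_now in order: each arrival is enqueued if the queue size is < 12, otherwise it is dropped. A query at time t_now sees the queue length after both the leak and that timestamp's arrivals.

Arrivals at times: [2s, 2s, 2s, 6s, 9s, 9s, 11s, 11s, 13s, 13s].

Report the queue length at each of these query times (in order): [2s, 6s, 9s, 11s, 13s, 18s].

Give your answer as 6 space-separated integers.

Answer: 3 1 2 2 2 0

Derivation:
Queue lengths at query times:
  query t=2s: backlog = 3
  query t=6s: backlog = 1
  query t=9s: backlog = 2
  query t=11s: backlog = 2
  query t=13s: backlog = 2
  query t=18s: backlog = 0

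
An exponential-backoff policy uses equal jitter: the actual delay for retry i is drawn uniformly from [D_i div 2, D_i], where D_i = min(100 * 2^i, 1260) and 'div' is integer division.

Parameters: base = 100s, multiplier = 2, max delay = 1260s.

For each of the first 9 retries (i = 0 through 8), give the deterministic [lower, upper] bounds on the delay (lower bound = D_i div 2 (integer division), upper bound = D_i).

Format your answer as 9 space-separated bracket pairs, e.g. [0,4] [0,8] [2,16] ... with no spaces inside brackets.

Computing bounds per retry:
  i=0: D_i=min(100*2^0,1260)=100, bounds=[50,100]
  i=1: D_i=min(100*2^1,1260)=200, bounds=[100,200]
  i=2: D_i=min(100*2^2,1260)=400, bounds=[200,400]
  i=3: D_i=min(100*2^3,1260)=800, bounds=[400,800]
  i=4: D_i=min(100*2^4,1260)=1260, bounds=[630,1260]
  i=5: D_i=min(100*2^5,1260)=1260, bounds=[630,1260]
  i=6: D_i=min(100*2^6,1260)=1260, bounds=[630,1260]
  i=7: D_i=min(100*2^7,1260)=1260, bounds=[630,1260]
  i=8: D_i=min(100*2^8,1260)=1260, bounds=[630,1260]

Answer: [50,100] [100,200] [200,400] [400,800] [630,1260] [630,1260] [630,1260] [630,1260] [630,1260]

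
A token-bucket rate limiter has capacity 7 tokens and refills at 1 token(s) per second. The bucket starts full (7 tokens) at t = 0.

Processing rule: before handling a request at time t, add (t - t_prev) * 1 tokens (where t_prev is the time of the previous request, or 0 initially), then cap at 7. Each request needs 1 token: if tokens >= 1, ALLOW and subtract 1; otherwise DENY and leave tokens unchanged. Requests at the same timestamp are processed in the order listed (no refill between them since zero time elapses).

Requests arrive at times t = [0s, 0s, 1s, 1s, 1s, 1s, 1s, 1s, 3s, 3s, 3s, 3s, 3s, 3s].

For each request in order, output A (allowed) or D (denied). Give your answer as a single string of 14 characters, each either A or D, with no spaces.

Simulating step by step:
  req#1 t=0s: ALLOW
  req#2 t=0s: ALLOW
  req#3 t=1s: ALLOW
  req#4 t=1s: ALLOW
  req#5 t=1s: ALLOW
  req#6 t=1s: ALLOW
  req#7 t=1s: ALLOW
  req#8 t=1s: ALLOW
  req#9 t=3s: ALLOW
  req#10 t=3s: ALLOW
  req#11 t=3s: DENY
  req#12 t=3s: DENY
  req#13 t=3s: DENY
  req#14 t=3s: DENY

Answer: AAAAAAAAAADDDD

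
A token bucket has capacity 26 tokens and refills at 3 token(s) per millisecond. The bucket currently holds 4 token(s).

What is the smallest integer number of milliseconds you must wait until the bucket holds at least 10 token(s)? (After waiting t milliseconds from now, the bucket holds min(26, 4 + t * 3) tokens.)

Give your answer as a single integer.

Need 4 + t * 3 >= 10, so t >= 6/3.
Smallest integer t = ceil(6/3) = 2.

Answer: 2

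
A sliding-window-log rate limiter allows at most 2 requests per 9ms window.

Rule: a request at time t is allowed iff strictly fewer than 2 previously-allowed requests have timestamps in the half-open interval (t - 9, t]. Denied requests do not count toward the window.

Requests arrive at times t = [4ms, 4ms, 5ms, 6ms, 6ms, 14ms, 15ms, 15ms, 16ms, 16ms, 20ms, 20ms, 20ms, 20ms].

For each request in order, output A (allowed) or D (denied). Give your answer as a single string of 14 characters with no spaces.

Answer: AADDDAADDDDDDD

Derivation:
Tracking allowed requests in the window:
  req#1 t=4ms: ALLOW
  req#2 t=4ms: ALLOW
  req#3 t=5ms: DENY
  req#4 t=6ms: DENY
  req#5 t=6ms: DENY
  req#6 t=14ms: ALLOW
  req#7 t=15ms: ALLOW
  req#8 t=15ms: DENY
  req#9 t=16ms: DENY
  req#10 t=16ms: DENY
  req#11 t=20ms: DENY
  req#12 t=20ms: DENY
  req#13 t=20ms: DENY
  req#14 t=20ms: DENY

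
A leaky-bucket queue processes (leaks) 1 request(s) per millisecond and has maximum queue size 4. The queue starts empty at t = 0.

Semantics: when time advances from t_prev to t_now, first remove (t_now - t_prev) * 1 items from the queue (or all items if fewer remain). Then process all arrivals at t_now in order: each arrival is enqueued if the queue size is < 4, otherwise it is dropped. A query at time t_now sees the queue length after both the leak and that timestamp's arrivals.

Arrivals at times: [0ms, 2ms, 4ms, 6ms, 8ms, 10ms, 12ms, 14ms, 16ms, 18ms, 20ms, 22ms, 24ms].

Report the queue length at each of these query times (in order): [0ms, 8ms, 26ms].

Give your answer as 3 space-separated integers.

Queue lengths at query times:
  query t=0ms: backlog = 1
  query t=8ms: backlog = 1
  query t=26ms: backlog = 0

Answer: 1 1 0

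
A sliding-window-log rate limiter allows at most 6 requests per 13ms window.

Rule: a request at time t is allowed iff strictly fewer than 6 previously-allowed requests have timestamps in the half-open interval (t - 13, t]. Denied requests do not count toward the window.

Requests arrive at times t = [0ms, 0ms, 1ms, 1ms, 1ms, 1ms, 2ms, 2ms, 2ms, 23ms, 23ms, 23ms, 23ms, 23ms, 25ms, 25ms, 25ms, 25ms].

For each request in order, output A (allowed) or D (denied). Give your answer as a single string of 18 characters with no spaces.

Answer: AAAAAADDDAAAAAADDD

Derivation:
Tracking allowed requests in the window:
  req#1 t=0ms: ALLOW
  req#2 t=0ms: ALLOW
  req#3 t=1ms: ALLOW
  req#4 t=1ms: ALLOW
  req#5 t=1ms: ALLOW
  req#6 t=1ms: ALLOW
  req#7 t=2ms: DENY
  req#8 t=2ms: DENY
  req#9 t=2ms: DENY
  req#10 t=23ms: ALLOW
  req#11 t=23ms: ALLOW
  req#12 t=23ms: ALLOW
  req#13 t=23ms: ALLOW
  req#14 t=23ms: ALLOW
  req#15 t=25ms: ALLOW
  req#16 t=25ms: DENY
  req#17 t=25ms: DENY
  req#18 t=25ms: DENY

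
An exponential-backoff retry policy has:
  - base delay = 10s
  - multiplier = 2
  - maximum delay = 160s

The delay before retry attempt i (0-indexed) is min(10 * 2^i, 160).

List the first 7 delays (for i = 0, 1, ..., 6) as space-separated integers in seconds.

Computing each delay:
  i=0: min(10*2^0, 160) = 10
  i=1: min(10*2^1, 160) = 20
  i=2: min(10*2^2, 160) = 40
  i=3: min(10*2^3, 160) = 80
  i=4: min(10*2^4, 160) = 160
  i=5: min(10*2^5, 160) = 160
  i=6: min(10*2^6, 160) = 160

Answer: 10 20 40 80 160 160 160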